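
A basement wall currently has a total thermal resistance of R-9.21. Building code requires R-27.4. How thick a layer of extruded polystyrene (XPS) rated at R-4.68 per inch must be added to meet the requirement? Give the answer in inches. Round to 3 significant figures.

3.89 in

ΔR = 27.4 − 9.21 = 18.19 ft²·°F·h/BTU
L = ΔR / (R/in) = 18.19/4.68 = 3.887 in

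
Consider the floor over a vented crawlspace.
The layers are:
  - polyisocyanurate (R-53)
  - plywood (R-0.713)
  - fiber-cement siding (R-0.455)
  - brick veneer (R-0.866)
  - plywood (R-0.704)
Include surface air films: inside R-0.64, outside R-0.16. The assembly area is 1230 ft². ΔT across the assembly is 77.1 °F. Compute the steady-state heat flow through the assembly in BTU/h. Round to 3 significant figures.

R_total = 0.64 + 53 + 0.713 + 0.455 + 0.866 + 0.704 + 0.16 = 56.54 ft²·°F·h/BTU
Q = A·ΔT/R = 1230 × 77.1 / 56.54 = 1677 BTU/h

1680 BTU/h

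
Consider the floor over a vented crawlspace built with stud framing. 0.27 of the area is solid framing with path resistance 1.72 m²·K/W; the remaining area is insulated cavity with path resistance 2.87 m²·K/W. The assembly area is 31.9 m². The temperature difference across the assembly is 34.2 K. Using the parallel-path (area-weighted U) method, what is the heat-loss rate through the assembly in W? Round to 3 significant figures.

449 W

U_eff = 0.73/2.87 + 0.27/1.72 = 0.2544 + 0.157 = 0.4113
R_eff = 1/U_eff = 2.431 m²·K/W
Q = 31.9 × 34.2 / 2.431 = 448.8 W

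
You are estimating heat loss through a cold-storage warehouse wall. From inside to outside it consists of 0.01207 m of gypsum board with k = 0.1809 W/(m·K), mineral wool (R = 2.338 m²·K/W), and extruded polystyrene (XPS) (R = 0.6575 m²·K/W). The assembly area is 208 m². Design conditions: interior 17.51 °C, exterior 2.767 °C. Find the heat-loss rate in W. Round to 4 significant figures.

1001 W

0.01207/0.1809 = 0.066722
R_total = 0.066722 + 2.338 + 0.6575 = 3.0622 m²·K/W
Q = A·ΔT/R = 208 × (17.51 − 2.767) / 3.0622 = 1001.4 W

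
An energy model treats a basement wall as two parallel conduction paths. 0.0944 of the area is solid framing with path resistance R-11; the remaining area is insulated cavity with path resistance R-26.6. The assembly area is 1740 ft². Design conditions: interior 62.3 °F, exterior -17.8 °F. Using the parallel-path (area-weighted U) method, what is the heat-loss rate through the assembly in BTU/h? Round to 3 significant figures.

U_eff = 0.9056/26.6 + 0.0944/11 = 0.03405 + 0.008582 = 0.04263
R_eff = 1/U_eff = 23.46 ft²·°F·h/BTU
Q = 1740 × (62.3 − (-17.8)) / 23.46 = 5941 BTU/h

5940 BTU/h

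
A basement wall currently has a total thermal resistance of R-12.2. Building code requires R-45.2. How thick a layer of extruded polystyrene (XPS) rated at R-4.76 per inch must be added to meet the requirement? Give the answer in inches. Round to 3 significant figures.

6.93 in

ΔR = 45.2 − 12.2 = 33 ft²·°F·h/BTU
L = ΔR / (R/in) = 33/4.76 = 6.933 in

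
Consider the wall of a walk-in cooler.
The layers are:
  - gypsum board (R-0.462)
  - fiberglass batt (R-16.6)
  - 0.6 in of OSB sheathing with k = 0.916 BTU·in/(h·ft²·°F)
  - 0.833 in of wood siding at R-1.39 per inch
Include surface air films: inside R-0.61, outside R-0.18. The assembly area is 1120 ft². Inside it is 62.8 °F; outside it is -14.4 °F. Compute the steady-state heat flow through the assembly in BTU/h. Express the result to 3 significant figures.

4400 BTU/h

0.6/0.916 = 0.655
0.833 × 1.39 = 1.158
R_total = 0.61 + 0.462 + 16.6 + 0.655 + 1.158 + 0.18 = 19.66 ft²·°F·h/BTU
Q = A·ΔT/R = 1120 × (62.8 − (-14.4)) / 19.66 = 4397 BTU/h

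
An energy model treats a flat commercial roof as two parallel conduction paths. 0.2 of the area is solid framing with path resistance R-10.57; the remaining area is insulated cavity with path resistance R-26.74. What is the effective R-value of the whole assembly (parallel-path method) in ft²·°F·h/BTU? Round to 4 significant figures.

U_eff = 0.8/26.74 + 0.2/10.57 = 0.029918 + 0.018921 = 0.048839
R_eff = 1/U_eff = 20.475 ft²·°F·h/BTU

20.48 ft²·°F·h/BTU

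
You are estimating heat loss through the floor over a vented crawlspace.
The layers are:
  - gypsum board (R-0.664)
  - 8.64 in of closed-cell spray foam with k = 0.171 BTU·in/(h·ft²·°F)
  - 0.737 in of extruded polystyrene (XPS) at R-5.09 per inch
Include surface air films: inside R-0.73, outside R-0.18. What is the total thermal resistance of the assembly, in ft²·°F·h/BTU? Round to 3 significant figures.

55.9 ft²·°F·h/BTU

8.64/0.171 = 50.53
0.737 × 5.09 = 3.751
R_total = 0.73 + 0.664 + 50.53 + 3.751 + 0.18 = 55.85 ft²·°F·h/BTU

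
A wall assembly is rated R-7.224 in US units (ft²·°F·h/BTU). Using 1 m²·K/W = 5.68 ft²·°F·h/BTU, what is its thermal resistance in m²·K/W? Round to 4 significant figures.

R_SI = 7.224/5.68 = 1.2718

1.272 m²·K/W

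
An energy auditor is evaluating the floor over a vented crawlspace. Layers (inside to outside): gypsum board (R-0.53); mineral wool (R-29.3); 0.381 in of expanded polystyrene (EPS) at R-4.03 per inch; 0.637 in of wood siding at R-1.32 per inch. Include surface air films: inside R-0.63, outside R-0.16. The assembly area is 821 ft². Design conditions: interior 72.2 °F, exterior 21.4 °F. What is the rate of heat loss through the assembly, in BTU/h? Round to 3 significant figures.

1260 BTU/h

0.381 × 4.03 = 1.535
0.637 × 1.32 = 0.8408
R_total = 0.63 + 0.53 + 29.3 + 1.535 + 0.8408 + 0.16 = 33 ft²·°F·h/BTU
Q = A·ΔT/R = 821 × (72.2 − 21.4) / 33 = 1264 BTU/h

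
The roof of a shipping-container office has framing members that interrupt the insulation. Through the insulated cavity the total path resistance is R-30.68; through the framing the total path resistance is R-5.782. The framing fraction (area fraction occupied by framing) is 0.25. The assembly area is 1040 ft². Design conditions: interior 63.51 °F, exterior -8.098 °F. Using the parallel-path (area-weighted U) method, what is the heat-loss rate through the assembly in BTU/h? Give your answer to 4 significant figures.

U_eff = 0.75/30.68 + 0.25/5.782 = 0.024446 + 0.043238 = 0.067684
R_eff = 1/U_eff = 14.775 ft²·°F·h/BTU
Q = 1040 × (63.51 − (-8.098)) / 14.775 = 5040.5 BTU/h

5041 BTU/h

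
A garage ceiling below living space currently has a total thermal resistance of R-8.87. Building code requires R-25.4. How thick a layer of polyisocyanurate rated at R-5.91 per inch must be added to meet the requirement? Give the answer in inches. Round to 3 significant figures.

2.80 in

ΔR = 25.4 − 8.87 = 16.53 ft²·°F·h/BTU
L = ΔR / (R/in) = 16.53/5.91 = 2.797 in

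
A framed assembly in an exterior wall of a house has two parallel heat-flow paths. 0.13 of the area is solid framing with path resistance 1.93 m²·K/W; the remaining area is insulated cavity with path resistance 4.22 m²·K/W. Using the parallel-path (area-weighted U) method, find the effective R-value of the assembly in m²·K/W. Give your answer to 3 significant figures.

3.66 m²·K/W

U_eff = 0.87/4.22 + 0.13/1.93 = 0.2062 + 0.06736 = 0.2735
R_eff = 1/U_eff = 3.656 m²·K/W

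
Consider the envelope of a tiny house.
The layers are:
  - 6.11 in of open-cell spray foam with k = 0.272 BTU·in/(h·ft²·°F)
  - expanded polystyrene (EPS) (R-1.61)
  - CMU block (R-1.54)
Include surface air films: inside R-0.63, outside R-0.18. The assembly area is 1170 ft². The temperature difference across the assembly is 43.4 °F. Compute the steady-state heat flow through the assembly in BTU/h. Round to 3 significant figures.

6.11/0.272 = 22.46
R_total = 0.63 + 22.46 + 1.61 + 1.54 + 0.18 = 26.42 ft²·°F·h/BTU
Q = A·ΔT/R = 1170 × 43.4 / 26.42 = 1922 BTU/h

1920 BTU/h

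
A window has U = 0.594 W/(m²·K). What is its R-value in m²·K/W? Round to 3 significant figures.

R = 1/U = 1/0.594 = 1.684

1.68 m²·K/W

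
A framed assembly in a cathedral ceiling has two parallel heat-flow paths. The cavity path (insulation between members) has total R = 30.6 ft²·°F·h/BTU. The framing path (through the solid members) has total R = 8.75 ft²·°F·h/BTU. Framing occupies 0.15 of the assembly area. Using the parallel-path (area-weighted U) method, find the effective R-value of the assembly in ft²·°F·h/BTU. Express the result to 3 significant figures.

U_eff = 0.85/30.6 + 0.15/8.75 = 0.02778 + 0.01714 = 0.04492
R_eff = 1/U_eff = 22.26 ft²·°F·h/BTU

22.3 ft²·°F·h/BTU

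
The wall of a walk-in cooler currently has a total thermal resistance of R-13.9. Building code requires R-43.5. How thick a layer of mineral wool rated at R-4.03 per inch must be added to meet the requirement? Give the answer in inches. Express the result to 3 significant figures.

ΔR = 43.5 − 13.9 = 29.6 ft²·°F·h/BTU
L = ΔR / (R/in) = 29.6/4.03 = 7.345 in

7.34 in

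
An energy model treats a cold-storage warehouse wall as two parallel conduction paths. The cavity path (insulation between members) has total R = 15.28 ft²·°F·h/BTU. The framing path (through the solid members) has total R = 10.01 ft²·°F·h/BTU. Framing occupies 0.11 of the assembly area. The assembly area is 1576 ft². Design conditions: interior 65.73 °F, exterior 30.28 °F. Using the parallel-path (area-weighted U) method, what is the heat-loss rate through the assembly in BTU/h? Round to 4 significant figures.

U_eff = 0.89/15.28 + 0.11/10.01 = 0.058246 + 0.010989 = 0.069235
R_eff = 1/U_eff = 14.444 ft²·°F·h/BTU
Q = 1576 × (65.73 − 30.28) / 14.444 = 3868.1 BTU/h

3868 BTU/h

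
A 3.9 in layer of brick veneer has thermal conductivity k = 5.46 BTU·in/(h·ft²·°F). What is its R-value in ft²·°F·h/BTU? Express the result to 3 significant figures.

R = L/k = 3.9/5.46 = 0.7143 ft²·°F·h/BTU

0.714 ft²·°F·h/BTU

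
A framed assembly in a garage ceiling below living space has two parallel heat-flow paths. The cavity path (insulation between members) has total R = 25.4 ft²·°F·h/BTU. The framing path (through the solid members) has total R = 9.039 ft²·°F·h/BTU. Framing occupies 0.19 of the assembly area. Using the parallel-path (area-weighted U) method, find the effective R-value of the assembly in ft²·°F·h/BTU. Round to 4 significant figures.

U_eff = 0.81/25.4 + 0.19/9.039 = 0.03189 + 0.02102 = 0.05291
R_eff = 1/U_eff = 18.9 ft²·°F·h/BTU

18.90 ft²·°F·h/BTU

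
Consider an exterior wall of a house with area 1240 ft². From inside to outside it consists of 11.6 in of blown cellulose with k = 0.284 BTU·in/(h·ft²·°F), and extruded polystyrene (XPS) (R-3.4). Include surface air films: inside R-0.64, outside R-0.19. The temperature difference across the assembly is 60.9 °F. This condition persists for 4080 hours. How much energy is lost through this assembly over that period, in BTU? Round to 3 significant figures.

11.6/0.284 = 40.85
R_total = 0.64 + 40.85 + 3.4 + 0.19 = 45.08 ft²·°F·h/BTU
Q = 1240 × 60.9 / 45.08 = 1675 BTU/h
E = 1675 × 4080 = 6835000 BTU

6840000 BTU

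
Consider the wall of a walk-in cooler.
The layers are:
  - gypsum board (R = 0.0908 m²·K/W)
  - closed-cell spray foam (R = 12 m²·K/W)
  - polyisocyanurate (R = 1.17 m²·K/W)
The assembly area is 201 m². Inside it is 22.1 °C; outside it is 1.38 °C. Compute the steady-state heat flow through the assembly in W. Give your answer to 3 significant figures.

R_total = 0.0908 + 12 + 1.17 = 13.26 m²·K/W
Q = A·ΔT/R = 201 × (22.1 − 1.38) / 13.26 = 314.1 W

314 W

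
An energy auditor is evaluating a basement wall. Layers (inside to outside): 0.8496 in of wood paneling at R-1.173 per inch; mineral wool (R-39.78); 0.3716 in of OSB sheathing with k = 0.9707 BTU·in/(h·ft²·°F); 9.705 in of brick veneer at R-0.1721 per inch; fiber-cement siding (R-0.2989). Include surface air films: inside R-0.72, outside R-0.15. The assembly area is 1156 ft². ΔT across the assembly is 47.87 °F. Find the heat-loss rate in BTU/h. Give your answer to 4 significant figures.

0.8496 × 1.173 = 0.99658
0.3716/0.9707 = 0.38282
9.705 × 0.1721 = 1.6702
R_total = 0.72 + 0.99658 + 39.78 + 0.38282 + 1.6702 + 0.2989 + 0.15 = 43.999 ft²·°F·h/BTU
Q = A·ΔT/R = 1156 × 47.87 / 43.999 = 1257.7 BTU/h

1258 BTU/h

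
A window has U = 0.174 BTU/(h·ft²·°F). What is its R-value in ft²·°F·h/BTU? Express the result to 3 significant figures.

5.75 ft²·°F·h/BTU

R = 1/U = 1/0.174 = 5.747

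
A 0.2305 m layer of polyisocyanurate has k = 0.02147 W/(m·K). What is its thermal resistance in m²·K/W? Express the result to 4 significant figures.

R = L/k = 0.2305/0.02147 = 10.736 m²·K/W

10.74 m²·K/W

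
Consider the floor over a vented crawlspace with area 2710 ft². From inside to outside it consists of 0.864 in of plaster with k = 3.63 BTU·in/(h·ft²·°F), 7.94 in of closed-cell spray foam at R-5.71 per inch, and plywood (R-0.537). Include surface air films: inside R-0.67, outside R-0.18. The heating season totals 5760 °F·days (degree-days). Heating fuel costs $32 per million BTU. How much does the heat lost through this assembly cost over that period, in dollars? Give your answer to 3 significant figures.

0.864/3.63 = 0.238
7.94 × 5.71 = 45.34
R_total = 0.67 + 0.238 + 45.34 + 0.537 + 0.18 = 46.96 ft²·°F·h/BTU
E = A × HDD × 24 / R = 2710 × 5760 × 24 / 46.96 = 7977000 BTU
Cost = 7977000/10⁶ × 32 = $255.3

255 dollars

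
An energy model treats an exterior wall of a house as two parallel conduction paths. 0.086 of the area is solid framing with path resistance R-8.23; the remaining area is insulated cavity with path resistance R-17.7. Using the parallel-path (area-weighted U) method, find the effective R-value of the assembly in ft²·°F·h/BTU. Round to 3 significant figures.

U_eff = 0.914/17.7 + 0.086/8.23 = 0.05164 + 0.01045 = 0.06209
R_eff = 1/U_eff = 16.11 ft²·°F·h/BTU

16.1 ft²·°F·h/BTU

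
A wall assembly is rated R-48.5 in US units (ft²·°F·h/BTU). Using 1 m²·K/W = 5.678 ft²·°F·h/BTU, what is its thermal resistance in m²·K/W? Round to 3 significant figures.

R_SI = 48.5/5.678 = 8.542

8.54 m²·K/W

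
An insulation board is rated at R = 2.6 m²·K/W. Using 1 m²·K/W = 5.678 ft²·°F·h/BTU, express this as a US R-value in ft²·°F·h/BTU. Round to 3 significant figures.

R_US = 2.6 × 5.678 = 14.76

14.8 ft²·°F·h/BTU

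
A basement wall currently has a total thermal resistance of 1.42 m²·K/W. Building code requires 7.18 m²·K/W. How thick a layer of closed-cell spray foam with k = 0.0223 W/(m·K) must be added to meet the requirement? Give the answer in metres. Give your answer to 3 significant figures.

0.128 m

ΔR = 7.18 − 1.42 = 5.76 m²·K/W
L = ΔR × k = 5.76 × 0.0223 = 0.1284 m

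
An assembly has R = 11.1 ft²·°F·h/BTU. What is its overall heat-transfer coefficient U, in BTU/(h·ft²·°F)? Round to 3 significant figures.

U = 1/R = 1/11.1 = 0.09009

0.0901 BTU/(h·ft²·°F)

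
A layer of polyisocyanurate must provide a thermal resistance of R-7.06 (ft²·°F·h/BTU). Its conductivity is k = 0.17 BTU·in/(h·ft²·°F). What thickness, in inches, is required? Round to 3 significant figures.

L = R × k = 7.06 × 0.17 = 1.2 in

1.20 in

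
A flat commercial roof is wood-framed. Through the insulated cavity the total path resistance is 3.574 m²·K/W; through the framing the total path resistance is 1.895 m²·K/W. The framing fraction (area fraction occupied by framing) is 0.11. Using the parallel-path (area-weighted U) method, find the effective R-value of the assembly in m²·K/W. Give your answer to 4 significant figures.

3.257 m²·K/W

U_eff = 0.89/3.574 + 0.11/1.895 = 0.24902 + 0.058047 = 0.30707
R_eff = 1/U_eff = 3.2566 m²·K/W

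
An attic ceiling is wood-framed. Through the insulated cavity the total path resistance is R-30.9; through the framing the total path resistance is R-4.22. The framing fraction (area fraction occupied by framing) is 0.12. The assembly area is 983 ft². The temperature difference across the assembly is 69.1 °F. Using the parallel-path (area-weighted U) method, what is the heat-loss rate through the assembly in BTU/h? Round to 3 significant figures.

3870 BTU/h

U_eff = 0.88/30.9 + 0.12/4.22 = 0.02848 + 0.02844 = 0.05691
R_eff = 1/U_eff = 17.57 ft²·°F·h/BTU
Q = 983 × 69.1 / 17.57 = 3866 BTU/h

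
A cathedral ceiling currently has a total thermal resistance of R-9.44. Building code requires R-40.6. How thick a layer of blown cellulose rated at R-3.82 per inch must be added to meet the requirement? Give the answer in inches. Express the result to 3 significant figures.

ΔR = 40.6 − 9.44 = 31.16 ft²·°F·h/BTU
L = ΔR / (R/in) = 31.16/3.82 = 8.157 in

8.16 in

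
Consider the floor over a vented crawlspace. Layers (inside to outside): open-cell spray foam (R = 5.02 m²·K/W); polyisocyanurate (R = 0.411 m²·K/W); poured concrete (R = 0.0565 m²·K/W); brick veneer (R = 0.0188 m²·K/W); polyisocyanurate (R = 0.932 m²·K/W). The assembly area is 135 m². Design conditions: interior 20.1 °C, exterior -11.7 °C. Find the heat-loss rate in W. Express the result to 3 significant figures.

R_total = 5.02 + 0.411 + 0.0565 + 0.0188 + 0.932 = 6.438 m²·K/W
Q = A·ΔT/R = 135 × (20.1 − (-11.7)) / 6.438 = 666.8 W

667 W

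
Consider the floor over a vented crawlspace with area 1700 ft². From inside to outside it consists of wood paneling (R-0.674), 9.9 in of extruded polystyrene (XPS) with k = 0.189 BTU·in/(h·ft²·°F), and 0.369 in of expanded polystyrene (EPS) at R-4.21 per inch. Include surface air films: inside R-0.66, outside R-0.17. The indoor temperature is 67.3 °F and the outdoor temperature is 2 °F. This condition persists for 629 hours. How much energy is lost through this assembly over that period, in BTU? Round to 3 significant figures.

1260000 BTU

9.9/0.189 = 52.38
0.369 × 4.21 = 1.553
R_total = 0.66 + 0.674 + 52.38 + 1.553 + 0.17 = 55.44 ft²·°F·h/BTU
Q = 1700 × (67.3 − 2) / 55.44 = 2002 BTU/h
E = 2002 × 629 = 1260000 BTU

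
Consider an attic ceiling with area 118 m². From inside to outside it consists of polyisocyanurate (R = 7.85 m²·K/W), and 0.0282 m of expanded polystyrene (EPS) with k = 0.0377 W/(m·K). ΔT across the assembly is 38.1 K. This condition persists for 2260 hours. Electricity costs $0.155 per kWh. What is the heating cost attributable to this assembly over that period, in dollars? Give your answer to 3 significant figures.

0.0282/0.0377 = 0.748
R_total = 7.85 + 0.748 = 8.598 m²·K/W
Q = 118 × 38.1 / 8.598 = 522.9 W
E = 522.9 W × 2260 h / 1000 = 1182 kWh
Cost = 1182 × 0.155 = $183.2

183 dollars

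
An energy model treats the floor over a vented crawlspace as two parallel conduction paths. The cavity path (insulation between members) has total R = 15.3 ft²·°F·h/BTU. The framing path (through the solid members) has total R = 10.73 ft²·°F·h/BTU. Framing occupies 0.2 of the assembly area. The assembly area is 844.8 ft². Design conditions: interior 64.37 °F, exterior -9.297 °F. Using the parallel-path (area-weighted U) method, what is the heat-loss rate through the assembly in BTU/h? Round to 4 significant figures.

U_eff = 0.8/15.3 + 0.2/10.73 = 0.052288 + 0.018639 = 0.070927
R_eff = 1/U_eff = 14.099 ft²·°F·h/BTU
Q = 844.8 × (64.37 − (-9.297)) / 14.099 = 4414.1 BTU/h

4414 BTU/h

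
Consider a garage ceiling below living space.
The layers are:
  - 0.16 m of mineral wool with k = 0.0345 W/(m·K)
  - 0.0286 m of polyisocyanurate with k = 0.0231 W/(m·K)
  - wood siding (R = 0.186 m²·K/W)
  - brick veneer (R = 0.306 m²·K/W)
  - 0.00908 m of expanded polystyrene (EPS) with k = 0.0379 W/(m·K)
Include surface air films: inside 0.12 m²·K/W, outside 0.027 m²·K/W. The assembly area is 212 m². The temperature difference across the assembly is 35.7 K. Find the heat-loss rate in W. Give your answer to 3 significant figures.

1120 W

0.16/0.0345 = 4.638
0.0286/0.0231 = 1.238
0.00908/0.0379 = 0.2396
R_total = 0.12 + 4.638 + 1.238 + 0.186 + 0.306 + 0.2396 + 0.027 = 6.754 m²·K/W
Q = A·ΔT/R = 212 × 35.7 / 6.754 = 1121 W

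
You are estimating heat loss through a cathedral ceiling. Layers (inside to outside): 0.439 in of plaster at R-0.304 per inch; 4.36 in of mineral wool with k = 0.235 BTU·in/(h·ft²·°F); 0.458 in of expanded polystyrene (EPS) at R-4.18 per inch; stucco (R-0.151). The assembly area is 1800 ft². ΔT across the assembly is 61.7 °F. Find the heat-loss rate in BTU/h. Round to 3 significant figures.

5350 BTU/h

0.439 × 0.304 = 0.1335
4.36/0.235 = 18.55
0.458 × 4.18 = 1.914
R_total = 0.1335 + 18.55 + 1.914 + 0.151 = 20.75 ft²·°F·h/BTU
Q = A·ΔT/R = 1800 × 61.7 / 20.75 = 5352 BTU/h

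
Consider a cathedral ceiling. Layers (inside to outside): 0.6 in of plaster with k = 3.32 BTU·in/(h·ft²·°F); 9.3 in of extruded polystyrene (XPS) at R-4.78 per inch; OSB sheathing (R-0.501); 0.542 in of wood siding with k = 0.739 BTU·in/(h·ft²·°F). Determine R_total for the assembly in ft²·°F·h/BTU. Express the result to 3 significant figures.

0.6/3.32 = 0.1807
9.3 × 4.78 = 44.45
0.542/0.739 = 0.7334
R_total = 0.1807 + 44.45 + 0.501 + 0.7334 = 45.87 ft²·°F·h/BTU

45.9 ft²·°F·h/BTU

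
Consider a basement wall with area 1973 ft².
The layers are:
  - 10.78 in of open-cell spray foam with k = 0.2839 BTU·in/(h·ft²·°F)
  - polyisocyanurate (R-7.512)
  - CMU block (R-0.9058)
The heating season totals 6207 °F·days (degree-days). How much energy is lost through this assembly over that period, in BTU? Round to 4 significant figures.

6336000 BTU

10.78/0.2839 = 37.971
R_total = 37.971 + 7.512 + 0.9058 = 46.389 ft²·°F·h/BTU
E = A × HDD × 24 / R = 1973 × 6207 × 24 / 46.389 = 6335900 BTU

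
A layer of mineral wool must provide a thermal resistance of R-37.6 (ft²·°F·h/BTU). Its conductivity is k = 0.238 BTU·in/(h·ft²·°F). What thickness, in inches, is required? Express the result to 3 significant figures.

8.95 in

L = R × k = 37.6 × 0.238 = 8.949 in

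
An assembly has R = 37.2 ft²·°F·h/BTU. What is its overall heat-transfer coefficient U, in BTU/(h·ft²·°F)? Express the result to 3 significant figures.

0.0269 BTU/(h·ft²·°F)

U = 1/R = 1/37.2 = 0.02688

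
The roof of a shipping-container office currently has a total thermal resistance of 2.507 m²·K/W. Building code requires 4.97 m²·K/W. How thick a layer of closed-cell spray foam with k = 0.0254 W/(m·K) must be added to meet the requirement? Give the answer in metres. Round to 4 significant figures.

ΔR = 4.97 − 2.507 = 2.463 m²·K/W
L = ΔR × k = 2.463 × 0.0254 = 0.06256 m

0.06256 m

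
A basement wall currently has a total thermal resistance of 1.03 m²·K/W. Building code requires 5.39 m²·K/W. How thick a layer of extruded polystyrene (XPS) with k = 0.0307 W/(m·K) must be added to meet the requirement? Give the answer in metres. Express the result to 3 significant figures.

ΔR = 5.39 − 1.03 = 4.36 m²·K/W
L = ΔR × k = 4.36 × 0.0307 = 0.1339 m

0.134 m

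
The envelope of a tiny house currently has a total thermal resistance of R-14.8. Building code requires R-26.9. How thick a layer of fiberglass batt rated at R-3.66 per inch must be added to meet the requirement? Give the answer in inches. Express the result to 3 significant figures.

3.31 in

ΔR = 26.9 − 14.8 = 12.1 ft²·°F·h/BTU
L = ΔR / (R/in) = 12.1/3.66 = 3.306 in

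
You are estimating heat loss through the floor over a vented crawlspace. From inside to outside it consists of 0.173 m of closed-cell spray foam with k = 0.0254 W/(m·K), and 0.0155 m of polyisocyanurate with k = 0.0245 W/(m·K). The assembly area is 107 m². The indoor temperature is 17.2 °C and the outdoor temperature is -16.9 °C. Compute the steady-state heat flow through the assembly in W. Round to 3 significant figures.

0.173/0.0254 = 6.811
0.0155/0.0245 = 0.6327
R_total = 6.811 + 0.6327 = 7.444 m²·K/W
Q = A·ΔT/R = 107 × (17.2 − (-16.9)) / 7.444 = 490.2 W

490 W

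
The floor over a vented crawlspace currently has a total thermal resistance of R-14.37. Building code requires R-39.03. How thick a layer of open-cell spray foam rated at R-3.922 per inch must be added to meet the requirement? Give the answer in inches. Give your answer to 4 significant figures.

ΔR = 39.03 − 14.37 = 24.66 ft²·°F·h/BTU
L = ΔR / (R/in) = 24.66/3.922 = 6.2876 in

6.288 in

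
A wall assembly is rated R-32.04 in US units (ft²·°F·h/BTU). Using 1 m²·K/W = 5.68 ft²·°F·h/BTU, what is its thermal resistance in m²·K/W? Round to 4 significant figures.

5.641 m²·K/W

R_SI = 32.04/5.68 = 5.6408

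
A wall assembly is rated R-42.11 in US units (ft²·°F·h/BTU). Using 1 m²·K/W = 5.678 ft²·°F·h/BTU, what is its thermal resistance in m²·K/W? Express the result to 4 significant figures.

7.416 m²·K/W

R_SI = 42.11/5.678 = 7.4163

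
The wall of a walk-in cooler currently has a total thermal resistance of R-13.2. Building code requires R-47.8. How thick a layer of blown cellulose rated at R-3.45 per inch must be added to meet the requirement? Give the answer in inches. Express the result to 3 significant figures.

ΔR = 47.8 − 13.2 = 34.6 ft²·°F·h/BTU
L = ΔR / (R/in) = 34.6/3.45 = 10.03 in

10.0 in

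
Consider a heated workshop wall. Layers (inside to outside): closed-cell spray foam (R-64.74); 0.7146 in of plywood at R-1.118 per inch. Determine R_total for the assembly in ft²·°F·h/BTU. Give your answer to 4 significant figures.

65.54 ft²·°F·h/BTU

0.7146 × 1.118 = 0.79892
R_total = 64.74 + 0.79892 = 65.539 ft²·°F·h/BTU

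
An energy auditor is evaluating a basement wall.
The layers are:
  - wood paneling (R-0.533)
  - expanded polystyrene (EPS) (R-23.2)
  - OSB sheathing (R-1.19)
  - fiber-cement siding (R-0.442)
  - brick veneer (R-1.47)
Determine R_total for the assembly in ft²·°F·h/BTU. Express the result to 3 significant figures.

26.8 ft²·°F·h/BTU

R_total = 0.533 + 23.2 + 1.19 + 0.442 + 1.47 = 26.84 ft²·°F·h/BTU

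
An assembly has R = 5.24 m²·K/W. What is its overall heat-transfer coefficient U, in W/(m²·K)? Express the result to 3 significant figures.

0.191 W/(m²·K)

U = 1/R = 1/5.24 = 0.1908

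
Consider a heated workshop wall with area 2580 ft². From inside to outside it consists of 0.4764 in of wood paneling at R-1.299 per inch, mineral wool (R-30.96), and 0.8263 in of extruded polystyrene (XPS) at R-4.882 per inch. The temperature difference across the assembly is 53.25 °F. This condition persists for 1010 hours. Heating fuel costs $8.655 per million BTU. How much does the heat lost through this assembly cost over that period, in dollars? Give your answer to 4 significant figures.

33.72 dollars

0.4764 × 1.299 = 0.61884
0.8263 × 4.882 = 4.034
R_total = 0.61884 + 30.96 + 4.034 = 35.613 ft²·°F·h/BTU
Q = 2580 × 53.25 / 35.613 = 3857.7 BTU/h
E = 3857.7 × 1010 = 3896300 BTU
Cost = 3896300/10⁶ × 8.655 = $33.723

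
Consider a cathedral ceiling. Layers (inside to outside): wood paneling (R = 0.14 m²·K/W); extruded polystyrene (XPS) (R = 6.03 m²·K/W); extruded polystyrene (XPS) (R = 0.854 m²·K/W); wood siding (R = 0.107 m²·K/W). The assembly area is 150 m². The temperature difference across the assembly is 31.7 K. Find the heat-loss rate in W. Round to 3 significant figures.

R_total = 0.14 + 6.03 + 0.854 + 0.107 = 7.131 m²·K/W
Q = A·ΔT/R = 150 × 31.7 / 7.131 = 666.8 W

667 W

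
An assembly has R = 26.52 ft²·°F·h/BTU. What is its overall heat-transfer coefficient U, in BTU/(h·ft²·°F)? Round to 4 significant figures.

0.03771 BTU/(h·ft²·°F)

U = 1/R = 1/26.52 = 0.037707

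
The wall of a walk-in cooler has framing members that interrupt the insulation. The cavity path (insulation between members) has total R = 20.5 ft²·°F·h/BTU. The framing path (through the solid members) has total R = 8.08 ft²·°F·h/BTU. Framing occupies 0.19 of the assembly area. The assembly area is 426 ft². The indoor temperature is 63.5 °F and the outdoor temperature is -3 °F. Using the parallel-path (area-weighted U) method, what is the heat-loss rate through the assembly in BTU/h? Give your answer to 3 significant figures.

U_eff = 0.81/20.5 + 0.19/8.08 = 0.03951 + 0.02351 = 0.06303
R_eff = 1/U_eff = 15.87 ft²·°F·h/BTU
Q = 426 × (63.5 − (-3)) / 15.87 = 1785 BTU/h

1790 BTU/h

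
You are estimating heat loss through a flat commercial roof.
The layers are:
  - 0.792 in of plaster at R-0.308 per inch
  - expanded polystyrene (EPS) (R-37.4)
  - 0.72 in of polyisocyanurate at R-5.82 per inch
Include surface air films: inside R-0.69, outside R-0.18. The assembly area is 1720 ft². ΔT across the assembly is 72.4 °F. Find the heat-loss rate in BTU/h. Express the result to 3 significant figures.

0.792 × 0.308 = 0.2439
0.72 × 5.82 = 4.19
R_total = 0.69 + 0.2439 + 37.4 + 4.19 + 0.18 = 42.7 ft²·°F·h/BTU
Q = A·ΔT/R = 1720 × 72.4 / 42.7 = 2916 BTU/h

2920 BTU/h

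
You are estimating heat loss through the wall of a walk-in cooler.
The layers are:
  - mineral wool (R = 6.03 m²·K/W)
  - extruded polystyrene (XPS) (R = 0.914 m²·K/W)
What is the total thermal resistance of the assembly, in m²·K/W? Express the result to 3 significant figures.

6.94 m²·K/W

R_total = 6.03 + 0.914 = 6.944 m²·K/W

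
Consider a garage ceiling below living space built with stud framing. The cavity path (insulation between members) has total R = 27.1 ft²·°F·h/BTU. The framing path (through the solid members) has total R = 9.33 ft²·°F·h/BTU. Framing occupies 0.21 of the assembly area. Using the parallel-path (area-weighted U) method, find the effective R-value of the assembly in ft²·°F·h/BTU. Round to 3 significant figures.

19.4 ft²·°F·h/BTU

U_eff = 0.79/27.1 + 0.21/9.33 = 0.02915 + 0.02251 = 0.05166
R_eff = 1/U_eff = 19.36 ft²·°F·h/BTU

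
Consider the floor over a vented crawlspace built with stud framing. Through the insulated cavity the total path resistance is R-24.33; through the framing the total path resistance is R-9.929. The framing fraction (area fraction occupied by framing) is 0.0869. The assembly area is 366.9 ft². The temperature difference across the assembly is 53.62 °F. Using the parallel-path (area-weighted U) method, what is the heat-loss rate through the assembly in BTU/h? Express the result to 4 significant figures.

910.5 BTU/h

U_eff = 0.9131/24.33 + 0.0869/9.929 = 0.03753 + 0.0087521 = 0.046282
R_eff = 1/U_eff = 21.607 ft²·°F·h/BTU
Q = 366.9 × 53.62 / 21.607 = 910.51 BTU/h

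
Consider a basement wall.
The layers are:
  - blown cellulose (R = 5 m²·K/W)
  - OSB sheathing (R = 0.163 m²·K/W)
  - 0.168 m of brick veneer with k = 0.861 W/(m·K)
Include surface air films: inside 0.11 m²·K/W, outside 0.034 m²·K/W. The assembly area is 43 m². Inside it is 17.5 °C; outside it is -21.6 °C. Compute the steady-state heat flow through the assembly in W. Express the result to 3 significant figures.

0.168/0.861 = 0.1951
R_total = 0.11 + 5 + 0.163 + 0.1951 + 0.034 = 5.502 m²·K/W
Q = A·ΔT/R = 43 × (17.5 − (-21.6)) / 5.502 = 305.6 W

306 W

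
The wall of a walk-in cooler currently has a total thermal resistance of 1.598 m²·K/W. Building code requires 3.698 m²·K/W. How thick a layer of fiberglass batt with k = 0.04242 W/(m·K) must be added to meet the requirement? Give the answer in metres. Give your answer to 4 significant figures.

ΔR = 3.698 − 1.598 = 2.1 m²·K/W
L = ΔR × k = 2.1 × 0.04242 = 0.089082 m

0.08908 m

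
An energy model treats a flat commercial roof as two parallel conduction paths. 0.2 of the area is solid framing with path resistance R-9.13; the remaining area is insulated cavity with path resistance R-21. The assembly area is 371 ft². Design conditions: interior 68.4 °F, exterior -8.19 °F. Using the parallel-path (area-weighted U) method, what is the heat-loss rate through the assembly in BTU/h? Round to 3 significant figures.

U_eff = 0.8/21 + 0.2/9.13 = 0.0381 + 0.02191 = 0.06
R_eff = 1/U_eff = 16.67 ft²·°F·h/BTU
Q = 371 × (68.4 − (-8.19)) / 16.67 = 1705 BTU/h

1700 BTU/h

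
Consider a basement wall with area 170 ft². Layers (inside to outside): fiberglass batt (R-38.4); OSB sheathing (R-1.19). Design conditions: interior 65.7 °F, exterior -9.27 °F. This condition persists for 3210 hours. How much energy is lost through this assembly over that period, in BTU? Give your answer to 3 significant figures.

1030000 BTU

R_total = 38.4 + 1.19 = 39.59 ft²·°F·h/BTU
Q = 170 × (65.7 − (-9.27)) / 39.59 = 321.9 BTU/h
E = 321.9 × 3210 = 1033000 BTU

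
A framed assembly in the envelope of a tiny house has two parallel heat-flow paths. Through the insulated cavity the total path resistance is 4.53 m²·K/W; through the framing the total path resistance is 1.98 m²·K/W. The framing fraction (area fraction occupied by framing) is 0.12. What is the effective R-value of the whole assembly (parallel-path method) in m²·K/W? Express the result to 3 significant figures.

3.92 m²·K/W

U_eff = 0.88/4.53 + 0.12/1.98 = 0.1943 + 0.06061 = 0.2549
R_eff = 1/U_eff = 3.924 m²·K/W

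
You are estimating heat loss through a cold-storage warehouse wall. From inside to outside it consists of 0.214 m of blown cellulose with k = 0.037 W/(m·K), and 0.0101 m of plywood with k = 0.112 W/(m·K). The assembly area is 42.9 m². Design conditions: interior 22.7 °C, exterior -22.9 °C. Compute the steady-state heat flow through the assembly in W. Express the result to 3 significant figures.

333 W

0.214/0.037 = 5.784
0.0101/0.112 = 0.09018
R_total = 5.784 + 0.09018 = 5.874 m²·K/W
Q = A·ΔT/R = 42.9 × (22.7 − (-22.9)) / 5.874 = 333 W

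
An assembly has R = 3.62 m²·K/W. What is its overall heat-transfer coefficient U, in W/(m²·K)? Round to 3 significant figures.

0.276 W/(m²·K)

U = 1/R = 1/3.62 = 0.2762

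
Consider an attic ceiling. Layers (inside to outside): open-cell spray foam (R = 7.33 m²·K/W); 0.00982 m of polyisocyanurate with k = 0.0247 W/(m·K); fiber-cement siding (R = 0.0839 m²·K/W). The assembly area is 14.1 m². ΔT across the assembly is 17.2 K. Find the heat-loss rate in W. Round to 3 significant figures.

31.0 W

0.00982/0.0247 = 0.3976
R_total = 7.33 + 0.3976 + 0.0839 = 7.811 m²·K/W
Q = A·ΔT/R = 14.1 × 17.2 / 7.811 = 31.05 W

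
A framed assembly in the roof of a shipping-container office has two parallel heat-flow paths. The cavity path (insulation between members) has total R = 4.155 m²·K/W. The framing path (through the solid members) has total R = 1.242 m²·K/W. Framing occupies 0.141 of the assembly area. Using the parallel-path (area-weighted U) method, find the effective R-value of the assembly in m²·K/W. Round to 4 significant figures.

U_eff = 0.859/4.155 + 0.141/1.242 = 0.20674 + 0.11353 = 0.32027
R_eff = 1/U_eff = 3.1224 m²·K/W

3.122 m²·K/W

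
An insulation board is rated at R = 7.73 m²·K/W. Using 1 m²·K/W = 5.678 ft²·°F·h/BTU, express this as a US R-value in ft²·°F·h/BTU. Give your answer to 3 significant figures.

43.9 ft²·°F·h/BTU

R_US = 7.73 × 5.678 = 43.89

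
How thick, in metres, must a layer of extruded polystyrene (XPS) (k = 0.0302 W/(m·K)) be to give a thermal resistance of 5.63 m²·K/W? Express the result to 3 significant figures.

0.170 m

L = R·k = 5.63 × 0.0302 = 0.17 m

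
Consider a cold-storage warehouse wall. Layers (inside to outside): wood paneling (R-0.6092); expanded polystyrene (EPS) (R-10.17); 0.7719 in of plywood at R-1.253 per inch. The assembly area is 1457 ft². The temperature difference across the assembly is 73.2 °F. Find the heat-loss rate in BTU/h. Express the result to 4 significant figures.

0.7719 × 1.253 = 0.96719
R_total = 0.6092 + 10.17 + 0.96719 = 11.746 ft²·°F·h/BTU
Q = A·ΔT/R = 1457 × 73.2 / 11.746 = 9079.6 BTU/h

9080 BTU/h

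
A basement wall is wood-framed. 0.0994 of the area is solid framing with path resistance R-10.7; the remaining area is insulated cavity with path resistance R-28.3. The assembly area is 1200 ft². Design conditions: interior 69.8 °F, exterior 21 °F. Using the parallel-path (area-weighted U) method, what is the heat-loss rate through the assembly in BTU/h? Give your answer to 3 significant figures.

2410 BTU/h

U_eff = 0.9006/28.3 + 0.0994/10.7 = 0.03182 + 0.00929 = 0.04111
R_eff = 1/U_eff = 24.32 ft²·°F·h/BTU
Q = 1200 × (69.8 − 21) / 24.32 = 2408 BTU/h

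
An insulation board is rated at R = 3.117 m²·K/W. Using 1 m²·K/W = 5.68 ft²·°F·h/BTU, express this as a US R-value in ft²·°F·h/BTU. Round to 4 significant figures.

R_US = 3.117 × 5.68 = 17.705

17.70 ft²·°F·h/BTU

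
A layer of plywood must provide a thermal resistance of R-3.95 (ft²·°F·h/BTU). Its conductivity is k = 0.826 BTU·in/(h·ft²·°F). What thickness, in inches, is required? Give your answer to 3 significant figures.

3.26 in

L = R × k = 3.95 × 0.826 = 3.263 in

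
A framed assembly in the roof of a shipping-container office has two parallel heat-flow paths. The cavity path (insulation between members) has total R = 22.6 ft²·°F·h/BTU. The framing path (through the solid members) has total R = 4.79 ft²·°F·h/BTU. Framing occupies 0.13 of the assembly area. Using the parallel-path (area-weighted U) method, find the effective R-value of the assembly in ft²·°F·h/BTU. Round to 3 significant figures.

15.2 ft²·°F·h/BTU

U_eff = 0.87/22.6 + 0.13/4.79 = 0.0385 + 0.02714 = 0.06564
R_eff = 1/U_eff = 15.24 ft²·°F·h/BTU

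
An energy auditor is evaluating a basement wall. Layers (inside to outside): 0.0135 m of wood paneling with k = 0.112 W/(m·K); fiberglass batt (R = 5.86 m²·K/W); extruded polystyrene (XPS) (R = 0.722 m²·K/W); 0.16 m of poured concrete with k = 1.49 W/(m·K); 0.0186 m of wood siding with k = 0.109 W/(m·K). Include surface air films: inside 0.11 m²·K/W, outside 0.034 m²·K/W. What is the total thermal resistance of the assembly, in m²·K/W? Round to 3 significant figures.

0.0135/0.112 = 0.1205
0.16/1.49 = 0.1074
0.0186/0.109 = 0.1706
R_total = 0.11 + 0.1205 + 5.86 + 0.722 + 0.1074 + 0.1706 + 0.034 = 7.125 m²·K/W

7.12 m²·K/W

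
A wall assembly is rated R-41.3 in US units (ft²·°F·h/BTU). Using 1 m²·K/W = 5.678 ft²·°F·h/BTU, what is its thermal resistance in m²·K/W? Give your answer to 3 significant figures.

R_SI = 41.3/5.678 = 7.274

7.27 m²·K/W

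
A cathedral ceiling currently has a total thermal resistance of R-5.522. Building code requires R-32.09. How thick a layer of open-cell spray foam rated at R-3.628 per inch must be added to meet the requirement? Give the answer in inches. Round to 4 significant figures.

7.323 in

ΔR = 32.09 − 5.522 = 26.568 ft²·°F·h/BTU
L = ΔR / (R/in) = 26.568/3.628 = 7.323 in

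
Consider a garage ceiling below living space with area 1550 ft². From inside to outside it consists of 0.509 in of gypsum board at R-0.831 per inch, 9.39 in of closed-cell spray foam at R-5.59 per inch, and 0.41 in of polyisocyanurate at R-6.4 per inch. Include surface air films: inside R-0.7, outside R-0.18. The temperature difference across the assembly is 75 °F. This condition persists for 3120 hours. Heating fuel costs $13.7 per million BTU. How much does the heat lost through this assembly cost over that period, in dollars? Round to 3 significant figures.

88.1 dollars

0.509 × 0.831 = 0.423
9.39 × 5.59 = 52.49
0.41 × 6.4 = 2.624
R_total = 0.7 + 0.423 + 52.49 + 2.624 + 0.18 = 56.42 ft²·°F·h/BTU
Q = 1550 × 75 / 56.42 = 2061 BTU/h
E = 2061 × 3120 = 6429000 BTU
Cost = 6429000/10⁶ × 13.7 = $88.08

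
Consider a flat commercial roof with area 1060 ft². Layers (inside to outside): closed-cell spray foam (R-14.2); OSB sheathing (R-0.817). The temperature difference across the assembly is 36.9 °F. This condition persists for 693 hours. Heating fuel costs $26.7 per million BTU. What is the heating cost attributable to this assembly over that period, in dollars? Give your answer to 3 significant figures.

48.2 dollars

R_total = 14.2 + 0.817 = 15.02 ft²·°F·h/BTU
Q = 1060 × 36.9 / 15.02 = 2605 BTU/h
E = 2605 × 693 = 1805000 BTU
Cost = 1805000/10⁶ × 26.7 = $48.19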